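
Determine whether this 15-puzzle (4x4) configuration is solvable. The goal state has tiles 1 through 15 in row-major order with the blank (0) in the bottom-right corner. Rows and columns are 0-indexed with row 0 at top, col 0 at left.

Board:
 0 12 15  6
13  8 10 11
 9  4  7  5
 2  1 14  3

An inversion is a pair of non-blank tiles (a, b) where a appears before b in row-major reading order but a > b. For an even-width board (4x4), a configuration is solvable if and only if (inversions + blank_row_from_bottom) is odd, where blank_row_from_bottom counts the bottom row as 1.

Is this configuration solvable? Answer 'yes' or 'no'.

Inversions: 77
Blank is in row 0 (0-indexed from top), which is row 4 counting from the bottom (bottom = 1).
77 + 4 = 81, which is odd, so the puzzle is solvable.

Answer: yes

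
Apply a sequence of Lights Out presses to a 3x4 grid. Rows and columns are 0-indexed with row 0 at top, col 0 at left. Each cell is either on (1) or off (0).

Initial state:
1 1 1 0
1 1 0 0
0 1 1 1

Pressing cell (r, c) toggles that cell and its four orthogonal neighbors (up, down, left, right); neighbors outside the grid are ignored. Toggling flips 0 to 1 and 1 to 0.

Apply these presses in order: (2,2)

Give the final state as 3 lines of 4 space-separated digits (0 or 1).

Answer: 1 1 1 0
1 1 1 0
0 0 0 0

Derivation:
After press 1 at (2,2):
1 1 1 0
1 1 1 0
0 0 0 0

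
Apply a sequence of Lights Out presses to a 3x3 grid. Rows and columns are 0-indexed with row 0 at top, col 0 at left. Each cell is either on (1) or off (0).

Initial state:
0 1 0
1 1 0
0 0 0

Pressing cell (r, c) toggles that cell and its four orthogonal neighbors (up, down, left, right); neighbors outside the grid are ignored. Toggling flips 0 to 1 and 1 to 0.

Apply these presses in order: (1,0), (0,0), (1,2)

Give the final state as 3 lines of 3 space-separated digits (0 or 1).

After press 1 at (1,0):
1 1 0
0 0 0
1 0 0

After press 2 at (0,0):
0 0 0
1 0 0
1 0 0

After press 3 at (1,2):
0 0 1
1 1 1
1 0 1

Answer: 0 0 1
1 1 1
1 0 1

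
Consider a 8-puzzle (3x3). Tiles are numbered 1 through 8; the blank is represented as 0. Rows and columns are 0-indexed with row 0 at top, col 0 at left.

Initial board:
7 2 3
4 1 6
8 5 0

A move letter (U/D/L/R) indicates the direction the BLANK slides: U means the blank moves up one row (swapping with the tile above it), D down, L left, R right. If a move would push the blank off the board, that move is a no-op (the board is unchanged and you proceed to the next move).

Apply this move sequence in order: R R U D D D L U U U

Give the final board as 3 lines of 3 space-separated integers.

Answer: 7 0 3
4 2 6
8 1 5

Derivation:
After move 1 (R):
7 2 3
4 1 6
8 5 0

After move 2 (R):
7 2 3
4 1 6
8 5 0

After move 3 (U):
7 2 3
4 1 0
8 5 6

After move 4 (D):
7 2 3
4 1 6
8 5 0

After move 5 (D):
7 2 3
4 1 6
8 5 0

After move 6 (D):
7 2 3
4 1 6
8 5 0

After move 7 (L):
7 2 3
4 1 6
8 0 5

After move 8 (U):
7 2 3
4 0 6
8 1 5

After move 9 (U):
7 0 3
4 2 6
8 1 5

After move 10 (U):
7 0 3
4 2 6
8 1 5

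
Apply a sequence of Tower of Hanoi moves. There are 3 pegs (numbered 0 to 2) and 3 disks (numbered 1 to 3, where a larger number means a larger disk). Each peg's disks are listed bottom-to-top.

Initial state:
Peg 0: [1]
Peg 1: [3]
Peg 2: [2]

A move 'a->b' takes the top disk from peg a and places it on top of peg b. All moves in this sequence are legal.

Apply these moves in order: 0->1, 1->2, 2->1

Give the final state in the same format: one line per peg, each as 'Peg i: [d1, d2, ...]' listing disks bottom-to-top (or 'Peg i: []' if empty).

Answer: Peg 0: []
Peg 1: [3, 1]
Peg 2: [2]

Derivation:
After move 1 (0->1):
Peg 0: []
Peg 1: [3, 1]
Peg 2: [2]

After move 2 (1->2):
Peg 0: []
Peg 1: [3]
Peg 2: [2, 1]

After move 3 (2->1):
Peg 0: []
Peg 1: [3, 1]
Peg 2: [2]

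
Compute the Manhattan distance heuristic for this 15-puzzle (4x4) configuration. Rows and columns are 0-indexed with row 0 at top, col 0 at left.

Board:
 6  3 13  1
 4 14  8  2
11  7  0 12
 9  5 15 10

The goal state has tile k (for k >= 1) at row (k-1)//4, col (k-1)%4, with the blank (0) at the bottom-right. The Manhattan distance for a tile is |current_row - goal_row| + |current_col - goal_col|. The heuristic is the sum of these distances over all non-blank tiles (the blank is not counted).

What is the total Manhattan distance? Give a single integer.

Answer: 32

Derivation:
Tile 6: (0,0)->(1,1) = 2
Tile 3: (0,1)->(0,2) = 1
Tile 13: (0,2)->(3,0) = 5
Tile 1: (0,3)->(0,0) = 3
Tile 4: (1,0)->(0,3) = 4
Tile 14: (1,1)->(3,1) = 2
Tile 8: (1,2)->(1,3) = 1
Tile 2: (1,3)->(0,1) = 3
Tile 11: (2,0)->(2,2) = 2
Tile 7: (2,1)->(1,2) = 2
Tile 12: (2,3)->(2,3) = 0
Tile 9: (3,0)->(2,0) = 1
Tile 5: (3,1)->(1,0) = 3
Tile 15: (3,2)->(3,2) = 0
Tile 10: (3,3)->(2,1) = 3
Sum: 2 + 1 + 5 + 3 + 4 + 2 + 1 + 3 + 2 + 2 + 0 + 1 + 3 + 0 + 3 = 32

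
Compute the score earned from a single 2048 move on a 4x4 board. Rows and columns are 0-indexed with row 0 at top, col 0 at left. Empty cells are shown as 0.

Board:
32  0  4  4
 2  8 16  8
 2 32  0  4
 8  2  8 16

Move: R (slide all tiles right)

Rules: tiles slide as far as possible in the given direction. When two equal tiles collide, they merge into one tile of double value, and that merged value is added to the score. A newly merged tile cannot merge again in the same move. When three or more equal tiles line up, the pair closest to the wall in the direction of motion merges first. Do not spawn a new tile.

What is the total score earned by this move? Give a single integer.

Slide right:
row 0: [32, 0, 4, 4] -> [0, 0, 32, 8]  score +8 (running 8)
row 1: [2, 8, 16, 8] -> [2, 8, 16, 8]  score +0 (running 8)
row 2: [2, 32, 0, 4] -> [0, 2, 32, 4]  score +0 (running 8)
row 3: [8, 2, 8, 16] -> [8, 2, 8, 16]  score +0 (running 8)
Board after move:
 0  0 32  8
 2  8 16  8
 0  2 32  4
 8  2  8 16

Answer: 8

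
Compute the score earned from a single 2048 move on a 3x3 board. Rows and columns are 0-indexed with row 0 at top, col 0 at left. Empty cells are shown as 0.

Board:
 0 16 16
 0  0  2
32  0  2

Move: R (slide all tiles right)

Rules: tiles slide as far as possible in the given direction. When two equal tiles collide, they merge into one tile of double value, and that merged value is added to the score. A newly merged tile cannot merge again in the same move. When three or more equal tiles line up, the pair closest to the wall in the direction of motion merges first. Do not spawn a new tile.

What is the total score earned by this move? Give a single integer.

Answer: 32

Derivation:
Slide right:
row 0: [0, 16, 16] -> [0, 0, 32]  score +32 (running 32)
row 1: [0, 0, 2] -> [0, 0, 2]  score +0 (running 32)
row 2: [32, 0, 2] -> [0, 32, 2]  score +0 (running 32)
Board after move:
 0  0 32
 0  0  2
 0 32  2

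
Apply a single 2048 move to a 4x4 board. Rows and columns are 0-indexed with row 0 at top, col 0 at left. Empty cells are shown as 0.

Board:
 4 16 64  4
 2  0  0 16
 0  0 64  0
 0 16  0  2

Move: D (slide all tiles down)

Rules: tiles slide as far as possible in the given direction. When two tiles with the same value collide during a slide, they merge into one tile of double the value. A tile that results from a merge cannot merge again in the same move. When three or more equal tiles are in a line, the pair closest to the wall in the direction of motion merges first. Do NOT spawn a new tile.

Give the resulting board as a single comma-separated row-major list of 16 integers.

Slide down:
col 0: [4, 2, 0, 0] -> [0, 0, 4, 2]
col 1: [16, 0, 0, 16] -> [0, 0, 0, 32]
col 2: [64, 0, 64, 0] -> [0, 0, 0, 128]
col 3: [4, 16, 0, 2] -> [0, 4, 16, 2]

Answer: 0, 0, 0, 0, 0, 0, 0, 4, 4, 0, 0, 16, 2, 32, 128, 2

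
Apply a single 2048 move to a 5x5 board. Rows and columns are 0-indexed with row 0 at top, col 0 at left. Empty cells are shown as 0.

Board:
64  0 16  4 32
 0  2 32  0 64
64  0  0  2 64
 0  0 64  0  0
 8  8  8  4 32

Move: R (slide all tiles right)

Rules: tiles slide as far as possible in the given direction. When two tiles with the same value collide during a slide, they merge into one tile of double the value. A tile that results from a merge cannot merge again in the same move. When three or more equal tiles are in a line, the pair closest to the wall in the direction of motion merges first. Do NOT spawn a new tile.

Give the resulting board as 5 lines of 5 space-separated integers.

Answer:  0 64 16  4 32
 0  0  2 32 64
 0  0 64  2 64
 0  0  0  0 64
 0  8 16  4 32

Derivation:
Slide right:
row 0: [64, 0, 16, 4, 32] -> [0, 64, 16, 4, 32]
row 1: [0, 2, 32, 0, 64] -> [0, 0, 2, 32, 64]
row 2: [64, 0, 0, 2, 64] -> [0, 0, 64, 2, 64]
row 3: [0, 0, 64, 0, 0] -> [0, 0, 0, 0, 64]
row 4: [8, 8, 8, 4, 32] -> [0, 8, 16, 4, 32]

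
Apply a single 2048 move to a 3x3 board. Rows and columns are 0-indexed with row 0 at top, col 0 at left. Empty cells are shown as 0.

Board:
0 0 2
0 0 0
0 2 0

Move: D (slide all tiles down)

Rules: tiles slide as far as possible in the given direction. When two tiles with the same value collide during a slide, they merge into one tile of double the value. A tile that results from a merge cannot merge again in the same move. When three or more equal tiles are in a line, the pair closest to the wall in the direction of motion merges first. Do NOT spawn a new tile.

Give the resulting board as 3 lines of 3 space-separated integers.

Answer: 0 0 0
0 0 0
0 2 2

Derivation:
Slide down:
col 0: [0, 0, 0] -> [0, 0, 0]
col 1: [0, 0, 2] -> [0, 0, 2]
col 2: [2, 0, 0] -> [0, 0, 2]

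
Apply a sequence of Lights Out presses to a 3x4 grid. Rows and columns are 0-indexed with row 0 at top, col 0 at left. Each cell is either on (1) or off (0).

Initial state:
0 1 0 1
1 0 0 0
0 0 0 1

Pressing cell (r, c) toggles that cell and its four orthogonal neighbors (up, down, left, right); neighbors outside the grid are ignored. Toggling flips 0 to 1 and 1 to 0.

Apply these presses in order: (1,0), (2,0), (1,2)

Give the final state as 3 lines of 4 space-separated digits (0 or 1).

After press 1 at (1,0):
1 1 0 1
0 1 0 0
1 0 0 1

After press 2 at (2,0):
1 1 0 1
1 1 0 0
0 1 0 1

After press 3 at (1,2):
1 1 1 1
1 0 1 1
0 1 1 1

Answer: 1 1 1 1
1 0 1 1
0 1 1 1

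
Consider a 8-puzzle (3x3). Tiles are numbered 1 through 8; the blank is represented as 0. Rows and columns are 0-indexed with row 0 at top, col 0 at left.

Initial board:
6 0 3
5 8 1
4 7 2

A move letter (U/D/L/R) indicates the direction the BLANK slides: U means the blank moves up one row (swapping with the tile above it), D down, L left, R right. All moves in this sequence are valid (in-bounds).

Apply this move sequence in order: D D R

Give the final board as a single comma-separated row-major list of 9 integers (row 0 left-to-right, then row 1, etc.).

Answer: 6, 8, 3, 5, 7, 1, 4, 2, 0

Derivation:
After move 1 (D):
6 8 3
5 0 1
4 7 2

After move 2 (D):
6 8 3
5 7 1
4 0 2

After move 3 (R):
6 8 3
5 7 1
4 2 0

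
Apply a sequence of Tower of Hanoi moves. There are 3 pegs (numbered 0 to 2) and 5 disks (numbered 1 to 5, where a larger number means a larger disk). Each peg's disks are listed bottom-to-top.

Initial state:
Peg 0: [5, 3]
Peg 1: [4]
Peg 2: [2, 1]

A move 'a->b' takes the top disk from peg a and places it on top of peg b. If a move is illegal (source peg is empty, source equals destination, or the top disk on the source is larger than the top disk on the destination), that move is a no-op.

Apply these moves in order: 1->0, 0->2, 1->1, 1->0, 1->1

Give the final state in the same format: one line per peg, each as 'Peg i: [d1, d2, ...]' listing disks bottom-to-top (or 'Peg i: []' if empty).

Answer: Peg 0: [5, 3]
Peg 1: [4]
Peg 2: [2, 1]

Derivation:
After move 1 (1->0):
Peg 0: [5, 3]
Peg 1: [4]
Peg 2: [2, 1]

After move 2 (0->2):
Peg 0: [5, 3]
Peg 1: [4]
Peg 2: [2, 1]

After move 3 (1->1):
Peg 0: [5, 3]
Peg 1: [4]
Peg 2: [2, 1]

After move 4 (1->0):
Peg 0: [5, 3]
Peg 1: [4]
Peg 2: [2, 1]

After move 5 (1->1):
Peg 0: [5, 3]
Peg 1: [4]
Peg 2: [2, 1]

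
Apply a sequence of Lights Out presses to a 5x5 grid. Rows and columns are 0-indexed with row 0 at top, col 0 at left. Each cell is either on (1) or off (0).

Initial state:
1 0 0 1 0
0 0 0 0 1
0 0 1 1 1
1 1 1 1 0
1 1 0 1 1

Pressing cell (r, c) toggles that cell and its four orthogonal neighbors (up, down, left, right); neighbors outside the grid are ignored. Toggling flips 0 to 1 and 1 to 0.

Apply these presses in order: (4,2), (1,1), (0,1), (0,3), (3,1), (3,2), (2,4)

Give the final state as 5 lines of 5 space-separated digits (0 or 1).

After press 1 at (4,2):
1 0 0 1 0
0 0 0 0 1
0 0 1 1 1
1 1 0 1 0
1 0 1 0 1

After press 2 at (1,1):
1 1 0 1 0
1 1 1 0 1
0 1 1 1 1
1 1 0 1 0
1 0 1 0 1

After press 3 at (0,1):
0 0 1 1 0
1 0 1 0 1
0 1 1 1 1
1 1 0 1 0
1 0 1 0 1

After press 4 at (0,3):
0 0 0 0 1
1 0 1 1 1
0 1 1 1 1
1 1 0 1 0
1 0 1 0 1

After press 5 at (3,1):
0 0 0 0 1
1 0 1 1 1
0 0 1 1 1
0 0 1 1 0
1 1 1 0 1

After press 6 at (3,2):
0 0 0 0 1
1 0 1 1 1
0 0 0 1 1
0 1 0 0 0
1 1 0 0 1

After press 7 at (2,4):
0 0 0 0 1
1 0 1 1 0
0 0 0 0 0
0 1 0 0 1
1 1 0 0 1

Answer: 0 0 0 0 1
1 0 1 1 0
0 0 0 0 0
0 1 0 0 1
1 1 0 0 1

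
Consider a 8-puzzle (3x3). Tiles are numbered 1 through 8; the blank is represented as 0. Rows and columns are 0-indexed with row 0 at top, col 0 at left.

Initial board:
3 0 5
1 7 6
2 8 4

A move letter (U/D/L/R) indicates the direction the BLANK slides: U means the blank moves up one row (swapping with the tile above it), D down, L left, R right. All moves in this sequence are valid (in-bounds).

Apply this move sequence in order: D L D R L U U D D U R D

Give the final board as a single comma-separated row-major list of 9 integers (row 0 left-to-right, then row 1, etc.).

Answer: 3, 7, 5, 1, 8, 6, 2, 0, 4

Derivation:
After move 1 (D):
3 7 5
1 0 6
2 8 4

After move 2 (L):
3 7 5
0 1 6
2 8 4

After move 3 (D):
3 7 5
2 1 6
0 8 4

After move 4 (R):
3 7 5
2 1 6
8 0 4

After move 5 (L):
3 7 5
2 1 6
0 8 4

After move 6 (U):
3 7 5
0 1 6
2 8 4

After move 7 (U):
0 7 5
3 1 6
2 8 4

After move 8 (D):
3 7 5
0 1 6
2 8 4

After move 9 (D):
3 7 5
2 1 6
0 8 4

After move 10 (U):
3 7 5
0 1 6
2 8 4

After move 11 (R):
3 7 5
1 0 6
2 8 4

After move 12 (D):
3 7 5
1 8 6
2 0 4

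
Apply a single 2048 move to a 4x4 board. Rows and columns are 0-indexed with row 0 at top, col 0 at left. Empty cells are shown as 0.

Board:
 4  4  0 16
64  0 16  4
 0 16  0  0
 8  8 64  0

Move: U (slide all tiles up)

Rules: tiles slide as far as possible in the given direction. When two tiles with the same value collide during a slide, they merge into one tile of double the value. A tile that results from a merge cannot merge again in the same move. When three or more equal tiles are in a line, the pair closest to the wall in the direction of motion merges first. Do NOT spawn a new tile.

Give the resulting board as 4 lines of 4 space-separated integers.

Answer:  4  4 16 16
64 16 64  4
 8  8  0  0
 0  0  0  0

Derivation:
Slide up:
col 0: [4, 64, 0, 8] -> [4, 64, 8, 0]
col 1: [4, 0, 16, 8] -> [4, 16, 8, 0]
col 2: [0, 16, 0, 64] -> [16, 64, 0, 0]
col 3: [16, 4, 0, 0] -> [16, 4, 0, 0]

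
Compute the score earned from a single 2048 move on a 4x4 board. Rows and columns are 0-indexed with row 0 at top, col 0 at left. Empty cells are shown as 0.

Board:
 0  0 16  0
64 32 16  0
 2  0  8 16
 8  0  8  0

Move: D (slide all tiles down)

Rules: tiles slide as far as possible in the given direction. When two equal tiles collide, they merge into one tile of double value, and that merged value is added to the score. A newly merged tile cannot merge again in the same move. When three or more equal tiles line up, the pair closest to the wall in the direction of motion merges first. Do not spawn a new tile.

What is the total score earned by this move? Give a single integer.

Slide down:
col 0: [0, 64, 2, 8] -> [0, 64, 2, 8]  score +0 (running 0)
col 1: [0, 32, 0, 0] -> [0, 0, 0, 32]  score +0 (running 0)
col 2: [16, 16, 8, 8] -> [0, 0, 32, 16]  score +48 (running 48)
col 3: [0, 0, 16, 0] -> [0, 0, 0, 16]  score +0 (running 48)
Board after move:
 0  0  0  0
64  0  0  0
 2  0 32  0
 8 32 16 16

Answer: 48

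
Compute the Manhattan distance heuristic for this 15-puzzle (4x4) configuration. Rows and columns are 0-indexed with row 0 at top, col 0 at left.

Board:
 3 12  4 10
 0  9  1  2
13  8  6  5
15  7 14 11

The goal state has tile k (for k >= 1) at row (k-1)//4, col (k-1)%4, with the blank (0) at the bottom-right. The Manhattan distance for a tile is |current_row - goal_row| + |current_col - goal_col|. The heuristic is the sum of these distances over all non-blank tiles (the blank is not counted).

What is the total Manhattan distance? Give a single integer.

Tile 3: at (0,0), goal (0,2), distance |0-0|+|0-2| = 2
Tile 12: at (0,1), goal (2,3), distance |0-2|+|1-3| = 4
Tile 4: at (0,2), goal (0,3), distance |0-0|+|2-3| = 1
Tile 10: at (0,3), goal (2,1), distance |0-2|+|3-1| = 4
Tile 9: at (1,1), goal (2,0), distance |1-2|+|1-0| = 2
Tile 1: at (1,2), goal (0,0), distance |1-0|+|2-0| = 3
Tile 2: at (1,3), goal (0,1), distance |1-0|+|3-1| = 3
Tile 13: at (2,0), goal (3,0), distance |2-3|+|0-0| = 1
Tile 8: at (2,1), goal (1,3), distance |2-1|+|1-3| = 3
Tile 6: at (2,2), goal (1,1), distance |2-1|+|2-1| = 2
Tile 5: at (2,3), goal (1,0), distance |2-1|+|3-0| = 4
Tile 15: at (3,0), goal (3,2), distance |3-3|+|0-2| = 2
Tile 7: at (3,1), goal (1,2), distance |3-1|+|1-2| = 3
Tile 14: at (3,2), goal (3,1), distance |3-3|+|2-1| = 1
Tile 11: at (3,3), goal (2,2), distance |3-2|+|3-2| = 2
Sum: 2 + 4 + 1 + 4 + 2 + 3 + 3 + 1 + 3 + 2 + 4 + 2 + 3 + 1 + 2 = 37

Answer: 37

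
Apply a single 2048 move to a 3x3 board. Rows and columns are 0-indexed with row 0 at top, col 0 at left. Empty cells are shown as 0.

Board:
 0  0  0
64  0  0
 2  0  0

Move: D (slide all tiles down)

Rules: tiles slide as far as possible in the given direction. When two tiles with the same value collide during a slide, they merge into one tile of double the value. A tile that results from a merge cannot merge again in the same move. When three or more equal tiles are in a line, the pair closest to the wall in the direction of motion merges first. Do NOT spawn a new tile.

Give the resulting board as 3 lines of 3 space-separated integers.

Slide down:
col 0: [0, 64, 2] -> [0, 64, 2]
col 1: [0, 0, 0] -> [0, 0, 0]
col 2: [0, 0, 0] -> [0, 0, 0]

Answer:  0  0  0
64  0  0
 2  0  0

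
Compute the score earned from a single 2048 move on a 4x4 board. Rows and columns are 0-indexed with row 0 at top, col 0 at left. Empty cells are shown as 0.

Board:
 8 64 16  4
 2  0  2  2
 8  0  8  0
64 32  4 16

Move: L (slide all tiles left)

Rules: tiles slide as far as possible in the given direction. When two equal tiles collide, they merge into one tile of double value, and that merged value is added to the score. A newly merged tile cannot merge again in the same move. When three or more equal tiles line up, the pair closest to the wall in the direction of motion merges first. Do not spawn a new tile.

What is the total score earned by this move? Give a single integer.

Answer: 20

Derivation:
Slide left:
row 0: [8, 64, 16, 4] -> [8, 64, 16, 4]  score +0 (running 0)
row 1: [2, 0, 2, 2] -> [4, 2, 0, 0]  score +4 (running 4)
row 2: [8, 0, 8, 0] -> [16, 0, 0, 0]  score +16 (running 20)
row 3: [64, 32, 4, 16] -> [64, 32, 4, 16]  score +0 (running 20)
Board after move:
 8 64 16  4
 4  2  0  0
16  0  0  0
64 32  4 16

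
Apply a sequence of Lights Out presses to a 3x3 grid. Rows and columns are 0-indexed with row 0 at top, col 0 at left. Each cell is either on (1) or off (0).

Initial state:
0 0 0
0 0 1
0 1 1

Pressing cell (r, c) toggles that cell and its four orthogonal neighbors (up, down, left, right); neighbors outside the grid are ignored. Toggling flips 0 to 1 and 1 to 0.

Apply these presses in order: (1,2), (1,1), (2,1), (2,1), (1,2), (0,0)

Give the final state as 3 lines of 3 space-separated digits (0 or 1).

After press 1 at (1,2):
0 0 1
0 1 0
0 1 0

After press 2 at (1,1):
0 1 1
1 0 1
0 0 0

After press 3 at (2,1):
0 1 1
1 1 1
1 1 1

After press 4 at (2,1):
0 1 1
1 0 1
0 0 0

After press 5 at (1,2):
0 1 0
1 1 0
0 0 1

After press 6 at (0,0):
1 0 0
0 1 0
0 0 1

Answer: 1 0 0
0 1 0
0 0 1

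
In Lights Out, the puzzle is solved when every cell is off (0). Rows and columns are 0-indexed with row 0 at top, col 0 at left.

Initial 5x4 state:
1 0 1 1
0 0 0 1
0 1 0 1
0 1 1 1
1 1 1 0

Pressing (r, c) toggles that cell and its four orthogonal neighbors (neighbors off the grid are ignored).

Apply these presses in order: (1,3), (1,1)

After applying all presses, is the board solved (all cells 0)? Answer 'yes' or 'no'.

After press 1 at (1,3):
1 0 1 0
0 0 1 0
0 1 0 0
0 1 1 1
1 1 1 0

After press 2 at (1,1):
1 1 1 0
1 1 0 0
0 0 0 0
0 1 1 1
1 1 1 0

Lights still on: 11

Answer: no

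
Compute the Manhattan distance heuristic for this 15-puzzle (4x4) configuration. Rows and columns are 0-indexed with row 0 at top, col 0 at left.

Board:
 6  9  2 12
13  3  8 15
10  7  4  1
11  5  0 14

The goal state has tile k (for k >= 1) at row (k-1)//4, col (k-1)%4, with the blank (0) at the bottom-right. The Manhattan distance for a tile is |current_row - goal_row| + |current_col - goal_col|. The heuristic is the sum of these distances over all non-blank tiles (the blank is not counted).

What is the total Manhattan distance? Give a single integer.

Tile 6: at (0,0), goal (1,1), distance |0-1|+|0-1| = 2
Tile 9: at (0,1), goal (2,0), distance |0-2|+|1-0| = 3
Tile 2: at (0,2), goal (0,1), distance |0-0|+|2-1| = 1
Tile 12: at (0,3), goal (2,3), distance |0-2|+|3-3| = 2
Tile 13: at (1,0), goal (3,0), distance |1-3|+|0-0| = 2
Tile 3: at (1,1), goal (0,2), distance |1-0|+|1-2| = 2
Tile 8: at (1,2), goal (1,3), distance |1-1|+|2-3| = 1
Tile 15: at (1,3), goal (3,2), distance |1-3|+|3-2| = 3
Tile 10: at (2,0), goal (2,1), distance |2-2|+|0-1| = 1
Tile 7: at (2,1), goal (1,2), distance |2-1|+|1-2| = 2
Tile 4: at (2,2), goal (0,3), distance |2-0|+|2-3| = 3
Tile 1: at (2,3), goal (0,0), distance |2-0|+|3-0| = 5
Tile 11: at (3,0), goal (2,2), distance |3-2|+|0-2| = 3
Tile 5: at (3,1), goal (1,0), distance |3-1|+|1-0| = 3
Tile 14: at (3,3), goal (3,1), distance |3-3|+|3-1| = 2
Sum: 2 + 3 + 1 + 2 + 2 + 2 + 1 + 3 + 1 + 2 + 3 + 5 + 3 + 3 + 2 = 35

Answer: 35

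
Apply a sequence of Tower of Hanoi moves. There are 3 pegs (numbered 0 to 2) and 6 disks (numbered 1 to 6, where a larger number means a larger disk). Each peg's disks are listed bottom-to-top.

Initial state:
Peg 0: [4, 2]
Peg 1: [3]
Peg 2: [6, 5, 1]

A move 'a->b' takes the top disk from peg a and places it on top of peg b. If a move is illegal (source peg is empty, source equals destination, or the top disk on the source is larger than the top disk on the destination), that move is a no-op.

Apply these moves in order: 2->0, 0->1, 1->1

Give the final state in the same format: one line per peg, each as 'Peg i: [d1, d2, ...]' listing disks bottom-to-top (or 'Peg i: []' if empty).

After move 1 (2->0):
Peg 0: [4, 2, 1]
Peg 1: [3]
Peg 2: [6, 5]

After move 2 (0->1):
Peg 0: [4, 2]
Peg 1: [3, 1]
Peg 2: [6, 5]

After move 3 (1->1):
Peg 0: [4, 2]
Peg 1: [3, 1]
Peg 2: [6, 5]

Answer: Peg 0: [4, 2]
Peg 1: [3, 1]
Peg 2: [6, 5]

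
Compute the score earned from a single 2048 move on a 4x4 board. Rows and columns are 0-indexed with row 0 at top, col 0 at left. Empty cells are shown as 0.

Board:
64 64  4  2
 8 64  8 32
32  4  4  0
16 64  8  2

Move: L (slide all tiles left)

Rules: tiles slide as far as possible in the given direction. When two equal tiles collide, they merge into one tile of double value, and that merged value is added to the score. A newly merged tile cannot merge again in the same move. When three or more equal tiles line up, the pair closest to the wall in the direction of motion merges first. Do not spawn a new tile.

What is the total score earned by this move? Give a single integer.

Slide left:
row 0: [64, 64, 4, 2] -> [128, 4, 2, 0]  score +128 (running 128)
row 1: [8, 64, 8, 32] -> [8, 64, 8, 32]  score +0 (running 128)
row 2: [32, 4, 4, 0] -> [32, 8, 0, 0]  score +8 (running 136)
row 3: [16, 64, 8, 2] -> [16, 64, 8, 2]  score +0 (running 136)
Board after move:
128   4   2   0
  8  64   8  32
 32   8   0   0
 16  64   8   2

Answer: 136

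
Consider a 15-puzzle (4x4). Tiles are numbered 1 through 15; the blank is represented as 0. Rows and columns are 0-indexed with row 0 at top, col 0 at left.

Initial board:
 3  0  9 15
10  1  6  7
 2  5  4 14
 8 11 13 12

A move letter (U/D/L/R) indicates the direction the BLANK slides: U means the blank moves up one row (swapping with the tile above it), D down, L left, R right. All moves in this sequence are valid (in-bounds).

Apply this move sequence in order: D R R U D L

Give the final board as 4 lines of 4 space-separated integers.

After move 1 (D):
 3  1  9 15
10  0  6  7
 2  5  4 14
 8 11 13 12

After move 2 (R):
 3  1  9 15
10  6  0  7
 2  5  4 14
 8 11 13 12

After move 3 (R):
 3  1  9 15
10  6  7  0
 2  5  4 14
 8 11 13 12

After move 4 (U):
 3  1  9  0
10  6  7 15
 2  5  4 14
 8 11 13 12

After move 5 (D):
 3  1  9 15
10  6  7  0
 2  5  4 14
 8 11 13 12

After move 6 (L):
 3  1  9 15
10  6  0  7
 2  5  4 14
 8 11 13 12

Answer:  3  1  9 15
10  6  0  7
 2  5  4 14
 8 11 13 12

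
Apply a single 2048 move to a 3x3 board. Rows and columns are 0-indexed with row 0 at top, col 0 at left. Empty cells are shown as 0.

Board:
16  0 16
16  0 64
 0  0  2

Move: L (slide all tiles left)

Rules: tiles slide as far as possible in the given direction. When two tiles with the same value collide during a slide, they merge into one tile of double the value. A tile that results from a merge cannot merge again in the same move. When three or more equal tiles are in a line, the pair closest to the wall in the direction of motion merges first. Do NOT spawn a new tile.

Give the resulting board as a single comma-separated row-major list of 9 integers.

Slide left:
row 0: [16, 0, 16] -> [32, 0, 0]
row 1: [16, 0, 64] -> [16, 64, 0]
row 2: [0, 0, 2] -> [2, 0, 0]

Answer: 32, 0, 0, 16, 64, 0, 2, 0, 0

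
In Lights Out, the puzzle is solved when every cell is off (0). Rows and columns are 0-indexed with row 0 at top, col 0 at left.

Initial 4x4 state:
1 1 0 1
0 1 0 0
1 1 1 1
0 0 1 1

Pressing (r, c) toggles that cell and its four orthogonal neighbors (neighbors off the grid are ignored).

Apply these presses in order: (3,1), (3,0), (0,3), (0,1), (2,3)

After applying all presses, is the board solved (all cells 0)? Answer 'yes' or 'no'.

After press 1 at (3,1):
1 1 0 1
0 1 0 0
1 0 1 1
1 1 0 1

After press 2 at (3,0):
1 1 0 1
0 1 0 0
0 0 1 1
0 0 0 1

After press 3 at (0,3):
1 1 1 0
0 1 0 1
0 0 1 1
0 0 0 1

After press 4 at (0,1):
0 0 0 0
0 0 0 1
0 0 1 1
0 0 0 1

After press 5 at (2,3):
0 0 0 0
0 0 0 0
0 0 0 0
0 0 0 0

Lights still on: 0

Answer: yes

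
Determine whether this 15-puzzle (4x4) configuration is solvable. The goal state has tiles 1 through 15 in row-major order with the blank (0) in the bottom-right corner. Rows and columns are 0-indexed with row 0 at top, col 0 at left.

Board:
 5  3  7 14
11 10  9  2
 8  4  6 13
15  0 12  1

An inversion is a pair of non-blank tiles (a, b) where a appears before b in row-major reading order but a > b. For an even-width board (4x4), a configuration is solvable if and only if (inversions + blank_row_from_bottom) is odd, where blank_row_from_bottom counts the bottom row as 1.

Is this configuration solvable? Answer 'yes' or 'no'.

Inversions: 49
Blank is in row 3 (0-indexed from top), which is row 1 counting from the bottom (bottom = 1).
49 + 1 = 50, which is even, so the puzzle is not solvable.

Answer: no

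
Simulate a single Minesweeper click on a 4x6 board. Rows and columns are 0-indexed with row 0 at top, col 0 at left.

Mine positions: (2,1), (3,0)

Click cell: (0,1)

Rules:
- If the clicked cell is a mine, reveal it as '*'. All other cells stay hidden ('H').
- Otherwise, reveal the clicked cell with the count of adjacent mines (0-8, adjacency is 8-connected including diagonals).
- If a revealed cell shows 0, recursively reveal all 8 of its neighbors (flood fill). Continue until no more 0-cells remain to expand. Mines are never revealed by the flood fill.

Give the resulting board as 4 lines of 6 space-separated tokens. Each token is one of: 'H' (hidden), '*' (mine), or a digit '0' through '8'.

0 0 0 0 0 0
1 1 1 0 0 0
H H 1 0 0 0
H H 1 0 0 0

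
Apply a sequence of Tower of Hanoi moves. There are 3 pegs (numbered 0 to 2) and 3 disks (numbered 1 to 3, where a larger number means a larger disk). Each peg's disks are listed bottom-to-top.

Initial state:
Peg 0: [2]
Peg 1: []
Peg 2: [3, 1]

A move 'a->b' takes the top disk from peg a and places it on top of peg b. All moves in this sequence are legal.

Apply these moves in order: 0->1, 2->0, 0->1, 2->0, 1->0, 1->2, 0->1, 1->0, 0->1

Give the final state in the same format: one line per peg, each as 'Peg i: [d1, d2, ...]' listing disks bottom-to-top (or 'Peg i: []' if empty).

After move 1 (0->1):
Peg 0: []
Peg 1: [2]
Peg 2: [3, 1]

After move 2 (2->0):
Peg 0: [1]
Peg 1: [2]
Peg 2: [3]

After move 3 (0->1):
Peg 0: []
Peg 1: [2, 1]
Peg 2: [3]

After move 4 (2->0):
Peg 0: [3]
Peg 1: [2, 1]
Peg 2: []

After move 5 (1->0):
Peg 0: [3, 1]
Peg 1: [2]
Peg 2: []

After move 6 (1->2):
Peg 0: [3, 1]
Peg 1: []
Peg 2: [2]

After move 7 (0->1):
Peg 0: [3]
Peg 1: [1]
Peg 2: [2]

After move 8 (1->0):
Peg 0: [3, 1]
Peg 1: []
Peg 2: [2]

After move 9 (0->1):
Peg 0: [3]
Peg 1: [1]
Peg 2: [2]

Answer: Peg 0: [3]
Peg 1: [1]
Peg 2: [2]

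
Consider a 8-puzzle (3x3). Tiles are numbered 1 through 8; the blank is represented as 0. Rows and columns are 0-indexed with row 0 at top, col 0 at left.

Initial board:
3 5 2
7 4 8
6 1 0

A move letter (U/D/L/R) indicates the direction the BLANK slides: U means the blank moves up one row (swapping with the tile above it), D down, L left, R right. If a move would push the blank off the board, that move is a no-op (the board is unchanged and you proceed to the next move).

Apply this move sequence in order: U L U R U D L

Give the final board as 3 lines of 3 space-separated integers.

After move 1 (U):
3 5 2
7 4 0
6 1 8

After move 2 (L):
3 5 2
7 0 4
6 1 8

After move 3 (U):
3 0 2
7 5 4
6 1 8

After move 4 (R):
3 2 0
7 5 4
6 1 8

After move 5 (U):
3 2 0
7 5 4
6 1 8

After move 6 (D):
3 2 4
7 5 0
6 1 8

After move 7 (L):
3 2 4
7 0 5
6 1 8

Answer: 3 2 4
7 0 5
6 1 8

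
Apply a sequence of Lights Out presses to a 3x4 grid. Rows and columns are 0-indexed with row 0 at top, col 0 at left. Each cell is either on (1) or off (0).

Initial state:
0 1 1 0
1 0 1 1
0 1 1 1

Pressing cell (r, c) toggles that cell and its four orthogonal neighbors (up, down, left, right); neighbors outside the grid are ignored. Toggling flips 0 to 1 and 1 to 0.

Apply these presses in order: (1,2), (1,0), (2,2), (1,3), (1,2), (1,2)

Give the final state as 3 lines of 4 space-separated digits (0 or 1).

Answer: 1 1 0 1
0 0 0 1
1 0 1 1

Derivation:
After press 1 at (1,2):
0 1 0 0
1 1 0 0
0 1 0 1

After press 2 at (1,0):
1 1 0 0
0 0 0 0
1 1 0 1

After press 3 at (2,2):
1 1 0 0
0 0 1 0
1 0 1 0

After press 4 at (1,3):
1 1 0 1
0 0 0 1
1 0 1 1

After press 5 at (1,2):
1 1 1 1
0 1 1 0
1 0 0 1

After press 6 at (1,2):
1 1 0 1
0 0 0 1
1 0 1 1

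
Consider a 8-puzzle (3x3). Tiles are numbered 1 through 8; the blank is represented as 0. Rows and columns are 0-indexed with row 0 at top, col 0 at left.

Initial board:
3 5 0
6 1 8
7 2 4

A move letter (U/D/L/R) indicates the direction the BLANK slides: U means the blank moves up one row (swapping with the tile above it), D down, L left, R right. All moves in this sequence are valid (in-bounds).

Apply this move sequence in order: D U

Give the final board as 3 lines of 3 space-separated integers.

Answer: 3 5 0
6 1 8
7 2 4

Derivation:
After move 1 (D):
3 5 8
6 1 0
7 2 4

After move 2 (U):
3 5 0
6 1 8
7 2 4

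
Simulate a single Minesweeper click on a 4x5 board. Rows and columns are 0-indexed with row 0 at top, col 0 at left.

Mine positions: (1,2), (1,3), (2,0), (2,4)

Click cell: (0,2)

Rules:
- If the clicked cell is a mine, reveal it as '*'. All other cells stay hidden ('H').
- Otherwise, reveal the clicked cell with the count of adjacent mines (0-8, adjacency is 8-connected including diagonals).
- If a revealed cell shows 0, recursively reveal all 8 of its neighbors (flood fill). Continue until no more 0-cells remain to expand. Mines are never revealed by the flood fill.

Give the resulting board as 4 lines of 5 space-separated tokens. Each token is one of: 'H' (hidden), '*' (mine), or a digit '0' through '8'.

H H 2 H H
H H H H H
H H H H H
H H H H H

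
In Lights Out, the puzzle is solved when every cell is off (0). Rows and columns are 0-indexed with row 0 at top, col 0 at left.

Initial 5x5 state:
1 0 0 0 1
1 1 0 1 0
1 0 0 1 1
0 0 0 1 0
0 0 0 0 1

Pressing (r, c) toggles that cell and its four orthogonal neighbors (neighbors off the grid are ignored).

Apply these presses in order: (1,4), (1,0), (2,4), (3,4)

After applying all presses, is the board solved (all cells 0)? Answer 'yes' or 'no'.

After press 1 at (1,4):
1 0 0 0 0
1 1 0 0 1
1 0 0 1 0
0 0 0 1 0
0 0 0 0 1

After press 2 at (1,0):
0 0 0 0 0
0 0 0 0 1
0 0 0 1 0
0 0 0 1 0
0 0 0 0 1

After press 3 at (2,4):
0 0 0 0 0
0 0 0 0 0
0 0 0 0 1
0 0 0 1 1
0 0 0 0 1

After press 4 at (3,4):
0 0 0 0 0
0 0 0 0 0
0 0 0 0 0
0 0 0 0 0
0 0 0 0 0

Lights still on: 0

Answer: yes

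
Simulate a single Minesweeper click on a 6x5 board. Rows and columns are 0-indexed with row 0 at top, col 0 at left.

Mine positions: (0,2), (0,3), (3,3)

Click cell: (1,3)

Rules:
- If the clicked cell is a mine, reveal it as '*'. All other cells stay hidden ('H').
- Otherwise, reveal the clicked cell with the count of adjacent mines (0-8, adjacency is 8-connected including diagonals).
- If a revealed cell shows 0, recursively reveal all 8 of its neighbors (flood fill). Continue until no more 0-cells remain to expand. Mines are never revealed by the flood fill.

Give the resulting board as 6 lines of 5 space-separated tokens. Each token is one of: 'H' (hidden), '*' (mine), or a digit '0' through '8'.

H H H H H
H H H 2 H
H H H H H
H H H H H
H H H H H
H H H H H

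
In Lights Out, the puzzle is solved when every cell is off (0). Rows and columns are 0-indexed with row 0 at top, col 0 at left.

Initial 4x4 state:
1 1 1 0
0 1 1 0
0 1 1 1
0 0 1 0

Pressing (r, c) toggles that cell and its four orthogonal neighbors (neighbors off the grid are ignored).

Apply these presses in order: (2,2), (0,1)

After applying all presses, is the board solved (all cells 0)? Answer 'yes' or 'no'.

Answer: yes

Derivation:
After press 1 at (2,2):
1 1 1 0
0 1 0 0
0 0 0 0
0 0 0 0

After press 2 at (0,1):
0 0 0 0
0 0 0 0
0 0 0 0
0 0 0 0

Lights still on: 0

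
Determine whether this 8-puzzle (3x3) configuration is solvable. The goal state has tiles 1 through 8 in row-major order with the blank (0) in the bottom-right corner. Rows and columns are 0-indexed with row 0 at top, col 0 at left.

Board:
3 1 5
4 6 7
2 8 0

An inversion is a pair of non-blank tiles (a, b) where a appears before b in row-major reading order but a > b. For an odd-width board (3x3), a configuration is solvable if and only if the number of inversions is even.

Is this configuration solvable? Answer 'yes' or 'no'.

Answer: no

Derivation:
Inversions (pairs i<j in row-major order where tile[i] > tile[j] > 0): 7
7 is odd, so the puzzle is not solvable.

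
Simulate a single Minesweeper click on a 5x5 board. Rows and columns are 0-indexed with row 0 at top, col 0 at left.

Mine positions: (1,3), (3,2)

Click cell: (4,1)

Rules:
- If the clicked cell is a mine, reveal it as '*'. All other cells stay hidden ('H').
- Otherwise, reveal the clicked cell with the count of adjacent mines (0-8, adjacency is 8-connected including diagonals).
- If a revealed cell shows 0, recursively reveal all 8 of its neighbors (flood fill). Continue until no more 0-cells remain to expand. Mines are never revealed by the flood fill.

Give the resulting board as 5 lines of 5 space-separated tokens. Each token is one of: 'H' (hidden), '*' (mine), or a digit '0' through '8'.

H H H H H
H H H H H
H H H H H
H H H H H
H 1 H H H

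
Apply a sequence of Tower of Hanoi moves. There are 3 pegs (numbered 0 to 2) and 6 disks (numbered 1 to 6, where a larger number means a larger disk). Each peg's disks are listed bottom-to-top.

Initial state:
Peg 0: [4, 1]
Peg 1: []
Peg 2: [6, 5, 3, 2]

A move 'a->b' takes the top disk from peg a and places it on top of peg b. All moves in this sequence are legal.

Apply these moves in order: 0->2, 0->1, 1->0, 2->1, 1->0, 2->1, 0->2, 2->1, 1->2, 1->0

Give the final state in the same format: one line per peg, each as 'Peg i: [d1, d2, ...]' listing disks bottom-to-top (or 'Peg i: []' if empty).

Answer: Peg 0: [4, 2]
Peg 1: []
Peg 2: [6, 5, 3, 1]

Derivation:
After move 1 (0->2):
Peg 0: [4]
Peg 1: []
Peg 2: [6, 5, 3, 2, 1]

After move 2 (0->1):
Peg 0: []
Peg 1: [4]
Peg 2: [6, 5, 3, 2, 1]

After move 3 (1->0):
Peg 0: [4]
Peg 1: []
Peg 2: [6, 5, 3, 2, 1]

After move 4 (2->1):
Peg 0: [4]
Peg 1: [1]
Peg 2: [6, 5, 3, 2]

After move 5 (1->0):
Peg 0: [4, 1]
Peg 1: []
Peg 2: [6, 5, 3, 2]

After move 6 (2->1):
Peg 0: [4, 1]
Peg 1: [2]
Peg 2: [6, 5, 3]

After move 7 (0->2):
Peg 0: [4]
Peg 1: [2]
Peg 2: [6, 5, 3, 1]

After move 8 (2->1):
Peg 0: [4]
Peg 1: [2, 1]
Peg 2: [6, 5, 3]

After move 9 (1->2):
Peg 0: [4]
Peg 1: [2]
Peg 2: [6, 5, 3, 1]

After move 10 (1->0):
Peg 0: [4, 2]
Peg 1: []
Peg 2: [6, 5, 3, 1]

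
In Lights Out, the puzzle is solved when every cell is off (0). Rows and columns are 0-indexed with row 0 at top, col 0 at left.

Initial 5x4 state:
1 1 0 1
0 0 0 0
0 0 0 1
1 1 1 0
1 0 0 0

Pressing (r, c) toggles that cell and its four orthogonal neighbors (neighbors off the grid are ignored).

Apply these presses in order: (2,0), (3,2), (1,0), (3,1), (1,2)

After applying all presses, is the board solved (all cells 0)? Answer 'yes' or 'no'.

Answer: no

Derivation:
After press 1 at (2,0):
1 1 0 1
1 0 0 0
1 1 0 1
0 1 1 0
1 0 0 0

After press 2 at (3,2):
1 1 0 1
1 0 0 0
1 1 1 1
0 0 0 1
1 0 1 0

After press 3 at (1,0):
0 1 0 1
0 1 0 0
0 1 1 1
0 0 0 1
1 0 1 0

After press 4 at (3,1):
0 1 0 1
0 1 0 0
0 0 1 1
1 1 1 1
1 1 1 0

After press 5 at (1,2):
0 1 1 1
0 0 1 1
0 0 0 1
1 1 1 1
1 1 1 0

Lights still on: 13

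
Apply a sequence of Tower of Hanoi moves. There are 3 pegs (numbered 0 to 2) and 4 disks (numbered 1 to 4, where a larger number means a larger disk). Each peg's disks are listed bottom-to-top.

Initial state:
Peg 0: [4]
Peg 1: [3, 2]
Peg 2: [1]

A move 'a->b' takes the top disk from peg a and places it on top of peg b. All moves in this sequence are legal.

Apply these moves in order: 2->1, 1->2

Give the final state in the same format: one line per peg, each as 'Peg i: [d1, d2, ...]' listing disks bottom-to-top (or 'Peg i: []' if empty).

After move 1 (2->1):
Peg 0: [4]
Peg 1: [3, 2, 1]
Peg 2: []

After move 2 (1->2):
Peg 0: [4]
Peg 1: [3, 2]
Peg 2: [1]

Answer: Peg 0: [4]
Peg 1: [3, 2]
Peg 2: [1]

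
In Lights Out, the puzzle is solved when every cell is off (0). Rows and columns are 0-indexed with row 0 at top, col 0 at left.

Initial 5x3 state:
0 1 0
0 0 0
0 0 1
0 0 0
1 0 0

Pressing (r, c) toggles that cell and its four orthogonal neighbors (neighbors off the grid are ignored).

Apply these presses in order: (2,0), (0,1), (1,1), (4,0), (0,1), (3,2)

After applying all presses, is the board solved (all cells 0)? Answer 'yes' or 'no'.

Answer: no

Derivation:
After press 1 at (2,0):
0 1 0
1 0 0
1 1 1
1 0 0
1 0 0

After press 2 at (0,1):
1 0 1
1 1 0
1 1 1
1 0 0
1 0 0

After press 3 at (1,1):
1 1 1
0 0 1
1 0 1
1 0 0
1 0 0

After press 4 at (4,0):
1 1 1
0 0 1
1 0 1
0 0 0
0 1 0

After press 5 at (0,1):
0 0 0
0 1 1
1 0 1
0 0 0
0 1 0

After press 6 at (3,2):
0 0 0
0 1 1
1 0 0
0 1 1
0 1 1

Lights still on: 7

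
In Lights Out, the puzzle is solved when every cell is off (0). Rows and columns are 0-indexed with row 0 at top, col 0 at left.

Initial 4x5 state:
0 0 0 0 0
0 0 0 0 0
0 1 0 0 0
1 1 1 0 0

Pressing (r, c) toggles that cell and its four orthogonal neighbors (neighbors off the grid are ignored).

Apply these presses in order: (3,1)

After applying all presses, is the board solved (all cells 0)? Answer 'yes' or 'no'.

After press 1 at (3,1):
0 0 0 0 0
0 0 0 0 0
0 0 0 0 0
0 0 0 0 0

Lights still on: 0

Answer: yes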